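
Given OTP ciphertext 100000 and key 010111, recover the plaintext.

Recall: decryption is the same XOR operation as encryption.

Step 1: XOR ciphertext with key:
  Ciphertext: 100000
  Key:        010111
  XOR:        110111
Step 2: Plaintext = 110111 = 55 in decimal.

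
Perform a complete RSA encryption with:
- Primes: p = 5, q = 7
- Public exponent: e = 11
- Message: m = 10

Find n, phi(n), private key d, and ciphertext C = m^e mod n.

Step 1: n = 5 * 7 = 35.
Step 2: phi(n) = (5-1)(7-1) = 4 * 6 = 24.
Step 3: Find d = 11^(-1) mod 24 = 11.
  Verify: 11 * 11 = 121 = 1 (mod 24).
Step 4: C = 10^11 mod 35 = 5.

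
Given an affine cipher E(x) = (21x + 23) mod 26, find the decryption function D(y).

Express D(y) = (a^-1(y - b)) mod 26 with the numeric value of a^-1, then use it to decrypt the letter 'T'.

Step 1: Find a^-1, the modular inverse of 21 mod 26.
Step 2: We need 21 * a^-1 = 1 (mod 26).
Step 3: 21 * 5 = 105 = 4 * 26 + 1, so a^-1 = 5.
Step 4: D(y) = 5(y - 23) mod 26.
Step 5: Apply to 'T' (y = 19): D(19) = 5 * (19 - 23) mod 26 = 5 * -4 mod 26 = 6 -> 'G'.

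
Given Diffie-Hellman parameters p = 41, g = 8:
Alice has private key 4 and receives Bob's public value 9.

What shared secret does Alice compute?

Step 1: s = B^a mod p = 9^4 mod 41.
  9^1 mod 41 = 9
  9^2 mod 41 = (9 * 9) mod 41 = 40
  9^3 mod 41 = (40 * 9) mod 41 = 32
  9^4 mod 41 = (32 * 9) mod 41 = 1
Result: shared secret = 1.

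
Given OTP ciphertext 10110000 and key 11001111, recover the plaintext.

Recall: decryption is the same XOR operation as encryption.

Step 1: XOR ciphertext with key:
  Ciphertext: 10110000
  Key:        11001111
  XOR:        01111111
Step 2: Plaintext = 01111111 = 127 in decimal.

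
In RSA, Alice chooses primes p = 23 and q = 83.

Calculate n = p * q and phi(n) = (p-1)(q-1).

Step 1: n = p * q = 23 * 83 = 1909.
Step 2: phi(n) = (p-1)(q-1) = 22 * 82 = 1804.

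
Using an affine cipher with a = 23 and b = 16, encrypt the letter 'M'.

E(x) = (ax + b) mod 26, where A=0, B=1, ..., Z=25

Step 1: Convert 'M' to number: x = 12.
Step 2: E(12) = (23 * 12 + 16) mod 26 = 292 mod 26 = 6.
Step 3: Convert 6 back to letter: G.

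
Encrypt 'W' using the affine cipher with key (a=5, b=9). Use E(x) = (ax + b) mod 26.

Step 1: Convert 'W' to number: x = 22.
Step 2: E(22) = (5 * 22 + 9) mod 26 = 119 mod 26 = 15.
Step 3: Convert 15 back to letter: P.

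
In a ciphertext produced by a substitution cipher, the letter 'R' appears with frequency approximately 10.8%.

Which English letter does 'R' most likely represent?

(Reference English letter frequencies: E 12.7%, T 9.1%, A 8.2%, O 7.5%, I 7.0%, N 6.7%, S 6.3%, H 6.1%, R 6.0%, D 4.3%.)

Step 1: The observed frequency is 10.8%.
Step 2: Compare with English frequencies:
  E: 12.7% (difference: 1.9%)
  T: 9.1% (difference: 1.7%) <-- closest
  A: 8.2% (difference: 2.6%)
  O: 7.5% (difference: 3.3%)
  I: 7.0% (difference: 3.8%)
  N: 6.7% (difference: 4.1%)
  S: 6.3% (difference: 4.5%)
  H: 6.1% (difference: 4.7%)
  R: 6.0% (difference: 4.8%)
  D: 4.3% (difference: 6.5%)
Step 3: 'R' most likely represents 'T' (frequency 9.1%).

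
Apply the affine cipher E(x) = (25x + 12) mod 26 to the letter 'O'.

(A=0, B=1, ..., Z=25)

Step 1: Convert 'O' to number: x = 14.
Step 2: E(14) = (25 * 14 + 12) mod 26 = 362 mod 26 = 24.
Step 3: Convert 24 back to letter: Y.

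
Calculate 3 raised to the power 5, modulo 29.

Step 1: Compute 3^5 mod 29 step by step, reducing modulo 29 at each step.
  3^1 mod 29 = 3
  3^2 mod 29 = (3 * 3) mod 29 = 9
  3^3 mod 29 = (9 * 3) mod 29 = 27
  3^4 mod 29 = (27 * 3) mod 29 = 23
  3^5 mod 29 = (23 * 3) mod 29 = 11
Step 2: Result = 11.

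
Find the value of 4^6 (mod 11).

Step 1: Compute 4^6 mod 11 step by step, reducing modulo 11 at each step.
  4^1 mod 11 = 4
  4^2 mod 11 = (4 * 4) mod 11 = 5
  4^3 mod 11 = (5 * 4) mod 11 = 9
  4^4 mod 11 = (9 * 4) mod 11 = 3
  4^5 mod 11 = (3 * 4) mod 11 = 1
  4^6 mod 11 = (1 * 4) mod 11 = 4
Step 2: Result = 4.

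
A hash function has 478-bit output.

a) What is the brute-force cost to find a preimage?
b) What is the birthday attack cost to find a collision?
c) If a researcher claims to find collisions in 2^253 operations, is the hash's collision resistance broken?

Step 1: Preimage resistance requires brute-force of 2^478 operations.
Step 2: Collision resistance (birthday bound) = 2^(478/2) = 2^239.
Step 3: The claimed attack costs 2^253 operations.
Step 4: Since 2^253 >= 2^239, the claimed attack is no faster than the generic birthday attack, so this does not break collision resistance.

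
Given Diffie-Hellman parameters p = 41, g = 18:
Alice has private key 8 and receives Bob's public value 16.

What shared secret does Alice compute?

Step 1: s = B^a mod p = 16^8 mod 41.
  16^1 mod 41 = 16
  16^2 mod 41 = (16 * 16) mod 41 = 10
  16^3 mod 41 = (10 * 16) mod 41 = 37
  16^4 mod 41 = (37 * 16) mod 41 = 18
  16^5 mod 41 = (18 * 16) mod 41 = 1
  16^6 mod 41 = (1 * 16) mod 41 = 16
  16^7 mod 41 = (16 * 16) mod 41 = 10
  16^8 mod 41 = (10 * 16) mod 41 = 37
Result: shared secret = 37.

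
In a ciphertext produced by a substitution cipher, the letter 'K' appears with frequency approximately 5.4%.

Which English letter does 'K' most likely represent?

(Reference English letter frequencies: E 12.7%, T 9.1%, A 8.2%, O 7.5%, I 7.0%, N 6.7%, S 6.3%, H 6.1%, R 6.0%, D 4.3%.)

Step 1: The observed frequency is 5.4%.
Step 2: Compare with English frequencies:
  E: 12.7% (difference: 7.3%)
  T: 9.1% (difference: 3.7%)
  A: 8.2% (difference: 2.8%)
  O: 7.5% (difference: 2.1%)
  I: 7.0% (difference: 1.6%)
  N: 6.7% (difference: 1.3%)
  S: 6.3% (difference: 0.9%)
  H: 6.1% (difference: 0.7%)
  R: 6.0% (difference: 0.6%) <-- closest
  D: 4.3% (difference: 1.1%)
Step 3: 'K' most likely represents 'R' (frequency 6.0%).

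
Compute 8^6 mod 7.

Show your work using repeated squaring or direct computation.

Step 1: Compute 8^6 mod 7 step by step, reducing modulo 7 at each step.
  8^1 mod 7 = 1
  8^2 mod 7 = (1 * 8) mod 7 = 1
  8^3 mod 7 = (1 * 8) mod 7 = 1
  8^4 mod 7 = (1 * 8) mod 7 = 1
  8^5 mod 7 = (1 * 8) mod 7 = 1
  8^6 mod 7 = (1 * 8) mod 7 = 1
Step 2: Result = 1.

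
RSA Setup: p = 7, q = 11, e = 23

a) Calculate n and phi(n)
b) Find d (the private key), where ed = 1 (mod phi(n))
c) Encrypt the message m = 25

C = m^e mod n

Step 1: n = 7 * 11 = 77.
Step 2: phi(n) = (7-1)(11-1) = 6 * 10 = 60.
Step 3: Find d = 23^(-1) mod 60 = 47.
  Verify: 23 * 47 = 1081 = 1 (mod 60).
Step 4: C = 25^23 mod 77 = 16.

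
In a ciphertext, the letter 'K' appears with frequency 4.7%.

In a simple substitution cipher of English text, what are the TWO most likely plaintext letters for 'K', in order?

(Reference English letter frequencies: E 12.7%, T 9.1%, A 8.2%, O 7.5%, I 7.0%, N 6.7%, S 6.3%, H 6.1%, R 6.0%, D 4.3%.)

Step 1: Observed frequency of 'K' is 4.7%.
Step 2: Compute distances to each reference frequency and sort:
  D (4.3%): difference = 0.4% <-- BEST
  R (6.0%): difference = 1.3% <-- RUNNER-UP
  H (6.1%): difference = 1.4%
  S (6.3%): difference = 1.6%
  N (6.7%): difference = 2.0%
Step 3: Most likely is 'D' (4.3%, diff 0.4%); second most likely is 'R' (6.0%, diff 1.3%).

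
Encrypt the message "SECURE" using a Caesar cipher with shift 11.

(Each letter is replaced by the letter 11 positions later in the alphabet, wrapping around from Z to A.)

Step 1: For each letter, shift forward by 11 positions (mod 26).
  S (position 18) -> position (18+11) mod 26 = 3 -> D
  E (position 4) -> position (4+11) mod 26 = 15 -> P
  C (position 2) -> position (2+11) mod 26 = 13 -> N
  U (position 20) -> position (20+11) mod 26 = 5 -> F
  R (position 17) -> position (17+11) mod 26 = 2 -> C
  E (position 4) -> position (4+11) mod 26 = 15 -> P
Result: DPNFCP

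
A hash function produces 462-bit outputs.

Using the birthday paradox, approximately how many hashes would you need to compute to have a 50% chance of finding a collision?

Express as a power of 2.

Step 1: The birthday paradox gives collision probability ~50% after sqrt(2^n) = 2^(n/2) hashes.
Step 2: For 462-bit output: 2^(462/2) = 2^231.
Step 3: Approximately 2^231 hash computations needed.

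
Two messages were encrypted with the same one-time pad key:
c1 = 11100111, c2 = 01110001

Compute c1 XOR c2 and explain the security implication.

Step 1: c1 XOR c2 = (m1 XOR k) XOR (m2 XOR k).
Step 2: By XOR associativity/commutativity: = m1 XOR m2 XOR k XOR k = m1 XOR m2.
Step 3: 11100111 XOR 01110001 = 10010110 = 150.
Step 4: The key cancels out! An attacker learns m1 XOR m2 = 150, revealing the relationship between plaintexts.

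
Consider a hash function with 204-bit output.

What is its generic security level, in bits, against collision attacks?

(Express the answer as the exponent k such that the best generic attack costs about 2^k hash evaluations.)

Step 1: The hash has a 204-bit output.
Step 2: Collision resistance means it should be infeasible to find any x != y with h(x) = h(y).
By the birthday bound, a generic collision search succeeds after about sqrt(2^204) = 2^(204/2) = 2^102 evaluations.
Step 3: Security level = 102 bits.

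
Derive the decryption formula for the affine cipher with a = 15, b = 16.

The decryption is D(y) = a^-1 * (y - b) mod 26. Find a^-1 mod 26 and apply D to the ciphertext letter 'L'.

Step 1: Find a^-1, the modular inverse of 15 mod 26.
Step 2: We need 15 * a^-1 = 1 (mod 26).
Step 3: 15 * 7 = 105 = 4 * 26 + 1, so a^-1 = 7.
Step 4: D(y) = 7(y - 16) mod 26.
Step 5: Apply to 'L' (y = 11): D(11) = 7 * (11 - 16) mod 26 = 7 * -5 mod 26 = 17 -> 'R'.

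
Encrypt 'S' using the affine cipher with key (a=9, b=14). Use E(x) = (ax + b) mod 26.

Step 1: Convert 'S' to number: x = 18.
Step 2: E(18) = (9 * 18 + 14) mod 26 = 176 mod 26 = 20.
Step 3: Convert 20 back to letter: U.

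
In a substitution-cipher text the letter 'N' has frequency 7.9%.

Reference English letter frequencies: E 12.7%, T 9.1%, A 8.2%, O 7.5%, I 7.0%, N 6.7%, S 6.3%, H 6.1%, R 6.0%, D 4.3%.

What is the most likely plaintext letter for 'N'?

Step 1: The observed frequency is 7.9%.
Step 2: Compare with English frequencies:
  E: 12.7% (difference: 4.8%)
  T: 9.1% (difference: 1.2%)
  A: 8.2% (difference: 0.3%) <-- closest
  O: 7.5% (difference: 0.4%)
  I: 7.0% (difference: 0.9%)
  N: 6.7% (difference: 1.2%)
  S: 6.3% (difference: 1.6%)
  H: 6.1% (difference: 1.8%)
  R: 6.0% (difference: 1.9%)
  D: 4.3% (difference: 3.6%)
Step 3: 'N' most likely represents 'A' (frequency 8.2%).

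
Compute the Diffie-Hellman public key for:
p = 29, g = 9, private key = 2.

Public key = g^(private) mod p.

Step 1: A = g^a mod p = 9^2 mod 29.
  9^1 mod 29 = 9
  9^2 mod 29 = (9 * 9) mod 29 = 23
Result: A = 23.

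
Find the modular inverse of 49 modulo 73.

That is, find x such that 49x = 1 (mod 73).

Step 1: We need x such that 49 * x = 1 (mod 73).
Step 2: Using the extended Euclidean algorithm or trial:
  49 * 3 = 147 = 2 * 73 + 1.
Step 3: Since 147 mod 73 = 1, the inverse is x = 3.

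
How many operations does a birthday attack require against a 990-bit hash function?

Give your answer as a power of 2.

Step 1: The birthday paradox gives collision probability ~50% after sqrt(2^n) = 2^(n/2) hashes.
Step 2: For 990-bit output: 2^(990/2) = 2^495.
Step 3: Approximately 2^495 hash computations needed.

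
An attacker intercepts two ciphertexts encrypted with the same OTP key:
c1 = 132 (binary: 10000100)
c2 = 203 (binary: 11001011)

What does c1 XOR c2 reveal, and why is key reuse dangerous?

Step 1: c1 XOR c2 = (m1 XOR k) XOR (m2 XOR k).
Step 2: By XOR associativity/commutativity: = m1 XOR m2 XOR k XOR k = m1 XOR m2.
Step 3: 10000100 XOR 11001011 = 01001111 = 79.
Step 4: The key cancels out! An attacker learns m1 XOR m2 = 79, revealing the relationship between plaintexts.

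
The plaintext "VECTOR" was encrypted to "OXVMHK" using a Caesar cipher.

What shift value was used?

Step 1: Compare first letters: V (position 21) -> O (position 14).
Step 2: Shift = (14 - 21) mod 26 = 19.
The shift value is 19.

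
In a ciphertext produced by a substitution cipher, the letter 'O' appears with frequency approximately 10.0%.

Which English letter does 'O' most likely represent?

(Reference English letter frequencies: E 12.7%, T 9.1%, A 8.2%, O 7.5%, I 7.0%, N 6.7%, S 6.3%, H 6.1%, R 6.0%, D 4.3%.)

Step 1: The observed frequency is 10.0%.
Step 2: Compare with English frequencies:
  E: 12.7% (difference: 2.7%)
  T: 9.1% (difference: 0.9%) <-- closest
  A: 8.2% (difference: 1.8%)
  O: 7.5% (difference: 2.5%)
  I: 7.0% (difference: 3.0%)
  N: 6.7% (difference: 3.3%)
  S: 6.3% (difference: 3.7%)
  H: 6.1% (difference: 3.9%)
  R: 6.0% (difference: 4.0%)
  D: 4.3% (difference: 5.7%)
Step 3: 'O' most likely represents 'T' (frequency 9.1%).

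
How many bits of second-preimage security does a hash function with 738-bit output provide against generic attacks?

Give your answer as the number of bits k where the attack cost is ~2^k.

Step 1: The hash has a 738-bit output.
Step 2: Second-preimage resistance means: given a specific input x, it should be infeasible to find a different y with h(y) = h(x).
With a 738-bit output, a generic search for a second preimage costs about 2^738 evaluations (each trial matches the fixed target with probability 2^-738).
Step 3: Security level = 738 bits.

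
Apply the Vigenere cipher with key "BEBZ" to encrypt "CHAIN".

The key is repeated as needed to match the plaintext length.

Step 1: Repeat key to match plaintext length:
  Plaintext: CHAIN
  Key:       BEBZB
Step 2: Encrypt each letter:
  C(2) + B(1) = (2+1) mod 26 = 3 = D
  H(7) + E(4) = (7+4) mod 26 = 11 = L
  A(0) + B(1) = (0+1) mod 26 = 1 = B
  I(8) + Z(25) = (8+25) mod 26 = 7 = H
  N(13) + B(1) = (13+1) mod 26 = 14 = O
Ciphertext: DLBHO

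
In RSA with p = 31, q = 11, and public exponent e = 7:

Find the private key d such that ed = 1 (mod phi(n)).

Step 1: n = 31 * 11 = 341.
Step 2: phi(n) = 30 * 10 = 300.
Step 3: Find d such that 7 * d = 1 (mod 300).
Step 4: d = 7^(-1) mod 300 = 43.
Verification: 7 * 43 = 301 = 1 * 300 + 1.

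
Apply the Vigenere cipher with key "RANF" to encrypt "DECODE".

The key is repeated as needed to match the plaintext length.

Step 1: Repeat key to match plaintext length:
  Plaintext: DECODE
  Key:       RANFRA
Step 2: Encrypt each letter:
  D(3) + R(17) = (3+17) mod 26 = 20 = U
  E(4) + A(0) = (4+0) mod 26 = 4 = E
  C(2) + N(13) = (2+13) mod 26 = 15 = P
  O(14) + F(5) = (14+5) mod 26 = 19 = T
  D(3) + R(17) = (3+17) mod 26 = 20 = U
  E(4) + A(0) = (4+0) mod 26 = 4 = E
Ciphertext: UEPTUE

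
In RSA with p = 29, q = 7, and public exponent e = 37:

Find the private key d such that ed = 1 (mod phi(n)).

Step 1: n = 29 * 7 = 203.
Step 2: phi(n) = 28 * 6 = 168.
Step 3: Find d such that 37 * d = 1 (mod 168).
Step 4: d = 37^(-1) mod 168 = 109.
Verification: 37 * 109 = 4033 = 24 * 168 + 1.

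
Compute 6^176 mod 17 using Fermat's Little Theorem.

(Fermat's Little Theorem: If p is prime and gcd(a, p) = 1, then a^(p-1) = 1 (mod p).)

Step 1: Since 17 is prime, by Fermat's Little Theorem: 6^16 = 1 (mod 17).
Step 2: Reduce exponent: 176 mod 16 = 0.
Step 3: So 6^176 = 6^0 (mod 17).
Step 4: 6^0 mod 17 = 1.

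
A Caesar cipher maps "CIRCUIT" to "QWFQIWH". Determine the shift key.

Step 1: Compare first letters: C (position 2) -> Q (position 16).
Step 2: Shift = (16 - 2) mod 26 = 14.
The shift value is 14.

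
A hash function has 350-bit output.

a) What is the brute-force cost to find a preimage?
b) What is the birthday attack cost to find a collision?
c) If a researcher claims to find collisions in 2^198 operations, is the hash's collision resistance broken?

Step 1: Preimage resistance requires brute-force of 2^350 operations.
Step 2: Collision resistance (birthday bound) = 2^(350/2) = 2^175.
Step 3: The claimed attack costs 2^198 operations.
Step 4: Since 2^198 >= 2^175, the claimed attack is no faster than the generic birthday attack, so this does not break collision resistance.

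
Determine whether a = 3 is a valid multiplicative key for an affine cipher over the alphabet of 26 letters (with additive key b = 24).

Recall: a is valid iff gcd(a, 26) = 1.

Step 1: Compute gcd(3, 26).
Step 2: gcd(3, 26) = 1.
Since gcd = 1, 3 is coprime with 26, so it is a valid key.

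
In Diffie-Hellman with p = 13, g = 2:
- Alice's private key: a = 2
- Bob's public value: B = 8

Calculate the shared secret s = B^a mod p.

Step 1: s = B^a mod p = 8^2 mod 13.
  8^1 mod 13 = 8
  8^2 mod 13 = (8 * 8) mod 13 = 12
Result: shared secret = 12.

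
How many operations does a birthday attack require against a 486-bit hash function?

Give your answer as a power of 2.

Step 1: The birthday paradox gives collision probability ~50% after sqrt(2^n) = 2^(n/2) hashes.
Step 2: For 486-bit output: 2^(486/2) = 2^243.
Step 3: Approximately 2^243 hash computations needed.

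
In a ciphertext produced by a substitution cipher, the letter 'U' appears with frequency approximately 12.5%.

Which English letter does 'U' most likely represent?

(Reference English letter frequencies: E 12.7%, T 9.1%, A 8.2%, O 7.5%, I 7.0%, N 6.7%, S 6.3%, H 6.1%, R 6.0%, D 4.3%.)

Step 1: The observed frequency is 12.5%.
Step 2: Compare with English frequencies:
  E: 12.7% (difference: 0.2%) <-- closest
  T: 9.1% (difference: 3.4%)
  A: 8.2% (difference: 4.3%)
  O: 7.5% (difference: 5.0%)
  I: 7.0% (difference: 5.5%)
  N: 6.7% (difference: 5.8%)
  S: 6.3% (difference: 6.2%)
  H: 6.1% (difference: 6.4%)
  R: 6.0% (difference: 6.5%)
  D: 4.3% (difference: 8.2%)
Step 3: 'U' most likely represents 'E' (frequency 12.7%).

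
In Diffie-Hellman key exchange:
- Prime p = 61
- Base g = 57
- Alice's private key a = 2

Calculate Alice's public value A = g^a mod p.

Step 1: A = g^a mod p = 57^2 mod 61.
  57^1 mod 61 = 57
  57^2 mod 61 = (57 * 57) mod 61 = 16
Result: A = 16.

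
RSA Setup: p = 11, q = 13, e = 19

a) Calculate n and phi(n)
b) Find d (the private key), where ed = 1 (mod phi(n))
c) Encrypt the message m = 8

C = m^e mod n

Step 1: n = 11 * 13 = 143.
Step 2: phi(n) = (11-1)(13-1) = 10 * 12 = 120.
Step 3: Find d = 19^(-1) mod 120 = 19.
  Verify: 19 * 19 = 361 = 1 (mod 120).
Step 4: C = 8^19 mod 143 = 18.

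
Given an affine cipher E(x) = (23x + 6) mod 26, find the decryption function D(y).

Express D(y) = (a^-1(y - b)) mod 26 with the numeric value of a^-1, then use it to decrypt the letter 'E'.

Step 1: Find a^-1, the modular inverse of 23 mod 26.
Step 2: We need 23 * a^-1 = 1 (mod 26).
Step 3: 23 * 17 = 391 = 15 * 26 + 1, so a^-1 = 17.
Step 4: D(y) = 17(y - 6) mod 26.
Step 5: Apply to 'E' (y = 4): D(4) = 17 * (4 - 6) mod 26 = 17 * -2 mod 26 = 18 -> 'S'.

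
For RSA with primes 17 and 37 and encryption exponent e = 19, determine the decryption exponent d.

Step 1: n = 17 * 37 = 629.
Step 2: phi(n) = 16 * 36 = 576.
Step 3: Find d such that 19 * d = 1 (mod 576).
Step 4: d = 19^(-1) mod 576 = 91.
Verification: 19 * 91 = 1729 = 3 * 576 + 1.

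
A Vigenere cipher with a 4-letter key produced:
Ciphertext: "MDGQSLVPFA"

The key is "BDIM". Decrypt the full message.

Step 1: Key 'BDIM' has length 4. Extended key: BDIMBDIMBD
Step 2: Decrypt each position:
  M(12) - B(1) = 11 = L
  D(3) - D(3) = 0 = A
  G(6) - I(8) = 24 = Y
  Q(16) - M(12) = 4 = E
  S(18) - B(1) = 17 = R
  L(11) - D(3) = 8 = I
  V(21) - I(8) = 13 = N
  P(15) - M(12) = 3 = D
  F(5) - B(1) = 4 = E
  A(0) - D(3) = 23 = X
Plaintext: LAYERINDEX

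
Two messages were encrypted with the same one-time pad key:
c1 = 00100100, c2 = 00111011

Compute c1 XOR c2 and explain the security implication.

Step 1: c1 XOR c2 = (m1 XOR k) XOR (m2 XOR k).
Step 2: By XOR associativity/commutativity: = m1 XOR m2 XOR k XOR k = m1 XOR m2.
Step 3: 00100100 XOR 00111011 = 00011111 = 31.
Step 4: The key cancels out! An attacker learns m1 XOR m2 = 31, revealing the relationship between plaintexts.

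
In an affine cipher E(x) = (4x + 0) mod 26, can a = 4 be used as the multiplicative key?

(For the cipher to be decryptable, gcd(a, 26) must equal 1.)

Step 1: Compute gcd(4, 26).
Step 2: gcd(4, 26) = 2.
Since gcd = 2 != 1, 4 shares a common factor with 26, so it cannot be used.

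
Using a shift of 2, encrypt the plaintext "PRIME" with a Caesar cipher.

Step 1: For each letter, shift forward by 2 positions (mod 26).
  P (position 15) -> position (15+2) mod 26 = 17 -> R
  R (position 17) -> position (17+2) mod 26 = 19 -> T
  I (position 8) -> position (8+2) mod 26 = 10 -> K
  M (position 12) -> position (12+2) mod 26 = 14 -> O
  E (position 4) -> position (4+2) mod 26 = 6 -> G
Result: RTKOG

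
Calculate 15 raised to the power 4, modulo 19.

Step 1: Compute 15^4 mod 19 step by step, reducing modulo 19 at each step.
  15^1 mod 19 = 15
  15^2 mod 19 = (15 * 15) mod 19 = 16
  15^3 mod 19 = (16 * 15) mod 19 = 12
  15^4 mod 19 = (12 * 15) mod 19 = 9
Step 2: Result = 9.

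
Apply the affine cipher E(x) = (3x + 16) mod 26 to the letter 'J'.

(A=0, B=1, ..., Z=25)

Step 1: Convert 'J' to number: x = 9.
Step 2: E(9) = (3 * 9 + 16) mod 26 = 43 mod 26 = 17.
Step 3: Convert 17 back to letter: R.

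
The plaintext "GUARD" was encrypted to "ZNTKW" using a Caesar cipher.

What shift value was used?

Step 1: Compare first letters: G (position 6) -> Z (position 25).
Step 2: Shift = (25 - 6) mod 26 = 19.
The shift value is 19.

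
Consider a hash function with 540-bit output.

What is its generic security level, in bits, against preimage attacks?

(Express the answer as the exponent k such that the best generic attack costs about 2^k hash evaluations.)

Step 1: The hash has a 540-bit output.
Step 2: Preimage resistance means: given a digest h(x), it should be infeasible to find any input that hashes to it.
With a 540-bit output there are 2^540 possible digests, so a generic brute-force preimage search costs about 2^540 evaluations.
Step 3: Security level = 540 bits.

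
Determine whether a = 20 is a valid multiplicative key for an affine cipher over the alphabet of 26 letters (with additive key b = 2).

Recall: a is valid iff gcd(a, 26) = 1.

Step 1: Compute gcd(20, 26).
Step 2: gcd(20, 26) = 2.
Since gcd = 2 != 1, 20 shares a common factor with 26, so it cannot be used.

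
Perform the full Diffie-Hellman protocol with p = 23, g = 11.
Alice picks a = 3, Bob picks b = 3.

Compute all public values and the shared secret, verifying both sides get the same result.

Step 1: A = g^a mod p = 11^3 mod 23 = 20.
Step 2: B = g^b mod p = 11^3 mod 23 = 20.
Step 3: Alice computes s = B^a mod p = 20^3 mod 23 = 19.
Step 4: Bob computes s = A^b mod p = 20^3 mod 23 = 19.
Both sides agree: shared secret = 19.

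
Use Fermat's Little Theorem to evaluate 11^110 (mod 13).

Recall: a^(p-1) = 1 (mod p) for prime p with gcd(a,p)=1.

Step 1: Since 13 is prime, by Fermat's Little Theorem: 11^12 = 1 (mod 13).
Step 2: Reduce exponent: 110 mod 12 = 2.
Step 3: So 11^110 = 11^2 (mod 13).
Step 4: 11^2 mod 13 = 4.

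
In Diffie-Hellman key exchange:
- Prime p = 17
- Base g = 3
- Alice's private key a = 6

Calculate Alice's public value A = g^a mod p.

Step 1: A = g^a mod p = 3^6 mod 17.
  3^1 mod 17 = 3
  3^2 mod 17 = (3 * 3) mod 17 = 9
  3^3 mod 17 = (9 * 3) mod 17 = 10
  3^4 mod 17 = (10 * 3) mod 17 = 13
  3^5 mod 17 = (13 * 3) mod 17 = 5
  3^6 mod 17 = (5 * 3) mod 17 = 15
Result: A = 15.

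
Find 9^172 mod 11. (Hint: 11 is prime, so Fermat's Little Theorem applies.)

Step 1: Since 11 is prime, by Fermat's Little Theorem: 9^10 = 1 (mod 11).
Step 2: Reduce exponent: 172 mod 10 = 2.
Step 3: So 9^172 = 9^2 (mod 11).
Step 4: 9^2 mod 11 = 4.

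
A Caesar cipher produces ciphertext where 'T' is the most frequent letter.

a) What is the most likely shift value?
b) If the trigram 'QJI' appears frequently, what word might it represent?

Step 1: In English, 'E' is the most frequent letter (12.7%).
Step 2: The most frequent ciphertext letter is 'T' (position 19).
Step 3: Shift = (19 - 4) mod 26 = 15.
Step 4: Decrypt 'QJI' by shifting back 15:
  Q -> B
  J -> U
  I -> T
Step 5: 'QJI' decrypts to 'BUT'.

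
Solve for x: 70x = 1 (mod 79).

Step 1: We need x such that 70 * x = 1 (mod 79).
Step 2: Using the extended Euclidean algorithm or trial:
  70 * 35 = 2450 = 31 * 79 + 1.
Step 3: Since 2450 mod 79 = 1, the inverse is x = 35.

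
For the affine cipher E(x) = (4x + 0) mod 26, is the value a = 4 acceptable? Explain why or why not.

Step 1: Compute gcd(4, 26).
Step 2: gcd(4, 26) = 2.
Since gcd = 2 != 1, 4 shares a common factor with 26, so it cannot be used.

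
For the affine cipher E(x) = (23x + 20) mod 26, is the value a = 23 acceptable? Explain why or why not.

Step 1: Compute gcd(23, 26).
Step 2: gcd(23, 26) = 1.
Since gcd = 1, 23 is coprime with 26, so it is a valid key.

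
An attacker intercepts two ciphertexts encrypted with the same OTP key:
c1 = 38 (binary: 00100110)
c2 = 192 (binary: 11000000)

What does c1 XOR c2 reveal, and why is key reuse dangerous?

Step 1: c1 XOR c2 = (m1 XOR k) XOR (m2 XOR k).
Step 2: By XOR associativity/commutativity: = m1 XOR m2 XOR k XOR k = m1 XOR m2.
Step 3: 00100110 XOR 11000000 = 11100110 = 230.
Step 4: The key cancels out! An attacker learns m1 XOR m2 = 230, revealing the relationship between plaintexts.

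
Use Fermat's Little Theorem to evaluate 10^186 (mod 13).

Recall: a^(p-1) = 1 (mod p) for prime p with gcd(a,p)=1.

Step 1: Since 13 is prime, by Fermat's Little Theorem: 10^12 = 1 (mod 13).
Step 2: Reduce exponent: 186 mod 12 = 6.
Step 3: So 10^186 = 10^6 (mod 13).
Step 4: 10^6 mod 13 = 1.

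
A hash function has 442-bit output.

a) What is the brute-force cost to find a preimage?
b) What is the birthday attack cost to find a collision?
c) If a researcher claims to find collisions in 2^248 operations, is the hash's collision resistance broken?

Step 1: Preimage resistance requires brute-force of 2^442 operations.
Step 2: Collision resistance (birthday bound) = 2^(442/2) = 2^221.
Step 3: The claimed attack costs 2^248 operations.
Step 4: Since 2^248 >= 2^221, the claimed attack is no faster than the generic birthday attack, so this does not break collision resistance.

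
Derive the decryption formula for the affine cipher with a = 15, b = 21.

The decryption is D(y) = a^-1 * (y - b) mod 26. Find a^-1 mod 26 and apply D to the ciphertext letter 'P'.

Step 1: Find a^-1, the modular inverse of 15 mod 26.
Step 2: We need 15 * a^-1 = 1 (mod 26).
Step 3: 15 * 7 = 105 = 4 * 26 + 1, so a^-1 = 7.
Step 4: D(y) = 7(y - 21) mod 26.
Step 5: Apply to 'P' (y = 15): D(15) = 7 * (15 - 21) mod 26 = 7 * -6 mod 26 = 10 -> 'K'.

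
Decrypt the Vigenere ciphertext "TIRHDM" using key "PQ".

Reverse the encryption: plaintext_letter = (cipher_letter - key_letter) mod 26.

Step 1: Extend key: PQPQPQ
Step 2: Decrypt each letter (c - k) mod 26:
  T(19) - P(15) = (19-15) mod 26 = 4 = E
  I(8) - Q(16) = (8-16) mod 26 = 18 = S
  R(17) - P(15) = (17-15) mod 26 = 2 = C
  H(7) - Q(16) = (7-16) mod 26 = 17 = R
  D(3) - P(15) = (3-15) mod 26 = 14 = O
  M(12) - Q(16) = (12-16) mod 26 = 22 = W
Plaintext: ESCROW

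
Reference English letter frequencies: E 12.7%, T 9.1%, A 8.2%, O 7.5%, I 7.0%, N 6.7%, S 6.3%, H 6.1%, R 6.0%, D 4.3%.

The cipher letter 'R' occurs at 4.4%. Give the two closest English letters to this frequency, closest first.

Step 1: Observed frequency of 'R' is 4.4%.
Step 2: Compute distances to each reference frequency and sort:
  D (4.3%): difference = 0.1% <-- BEST
  R (6.0%): difference = 1.6% <-- RUNNER-UP
  H (6.1%): difference = 1.7%
  S (6.3%): difference = 1.9%
  N (6.7%): difference = 2.3%
Step 3: Most likely is 'D' (4.3%, diff 0.1%); second most likely is 'R' (6.0%, diff 1.6%).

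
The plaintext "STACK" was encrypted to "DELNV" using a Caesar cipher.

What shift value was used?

Step 1: Compare first letters: S (position 18) -> D (position 3).
Step 2: Shift = (3 - 18) mod 26 = 11.
The shift value is 11.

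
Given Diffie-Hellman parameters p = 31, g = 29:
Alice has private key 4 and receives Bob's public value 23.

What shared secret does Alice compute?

Step 1: s = B^a mod p = 23^4 mod 31.
  23^1 mod 31 = 23
  23^2 mod 31 = (23 * 23) mod 31 = 2
  23^3 mod 31 = (2 * 23) mod 31 = 15
  23^4 mod 31 = (15 * 23) mod 31 = 4
Result: shared secret = 4.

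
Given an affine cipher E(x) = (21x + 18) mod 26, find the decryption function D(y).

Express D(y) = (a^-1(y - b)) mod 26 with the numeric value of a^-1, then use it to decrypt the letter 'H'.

Step 1: Find a^-1, the modular inverse of 21 mod 26.
Step 2: We need 21 * a^-1 = 1 (mod 26).
Step 3: 21 * 5 = 105 = 4 * 26 + 1, so a^-1 = 5.
Step 4: D(y) = 5(y - 18) mod 26.
Step 5: Apply to 'H' (y = 7): D(7) = 5 * (7 - 18) mod 26 = 5 * -11 mod 26 = 23 -> 'X'.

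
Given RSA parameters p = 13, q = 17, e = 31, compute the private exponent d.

Step 1: n = 13 * 17 = 221.
Step 2: phi(n) = 12 * 16 = 192.
Step 3: Find d such that 31 * d = 1 (mod 192).
Step 4: d = 31^(-1) mod 192 = 31.
Verification: 31 * 31 = 961 = 5 * 192 + 1.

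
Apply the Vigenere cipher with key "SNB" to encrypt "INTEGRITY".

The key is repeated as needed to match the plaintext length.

Step 1: Repeat key to match plaintext length:
  Plaintext: INTEGRITY
  Key:       SNBSNBSNB
Step 2: Encrypt each letter:
  I(8) + S(18) = (8+18) mod 26 = 0 = A
  N(13) + N(13) = (13+13) mod 26 = 0 = A
  T(19) + B(1) = (19+1) mod 26 = 20 = U
  E(4) + S(18) = (4+18) mod 26 = 22 = W
  G(6) + N(13) = (6+13) mod 26 = 19 = T
  R(17) + B(1) = (17+1) mod 26 = 18 = S
  I(8) + S(18) = (8+18) mod 26 = 0 = A
  T(19) + N(13) = (19+13) mod 26 = 6 = G
  Y(24) + B(1) = (24+1) mod 26 = 25 = Z
Ciphertext: AAUWTSAGZ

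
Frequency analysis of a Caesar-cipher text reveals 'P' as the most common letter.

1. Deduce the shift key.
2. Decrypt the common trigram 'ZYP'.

Step 1: In English, 'E' is the most frequent letter (12.7%).
Step 2: The most frequent ciphertext letter is 'P' (position 15).
Step 3: Shift = (15 - 4) mod 26 = 11.
Step 4: Decrypt 'ZYP' by shifting back 11:
  Z -> O
  Y -> N
  P -> E
Step 5: 'ZYP' decrypts to 'ONE'.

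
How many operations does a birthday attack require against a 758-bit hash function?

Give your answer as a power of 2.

Step 1: The birthday paradox gives collision probability ~50% after sqrt(2^n) = 2^(n/2) hashes.
Step 2: For 758-bit output: 2^(758/2) = 2^379.
Step 3: Approximately 2^379 hash computations needed.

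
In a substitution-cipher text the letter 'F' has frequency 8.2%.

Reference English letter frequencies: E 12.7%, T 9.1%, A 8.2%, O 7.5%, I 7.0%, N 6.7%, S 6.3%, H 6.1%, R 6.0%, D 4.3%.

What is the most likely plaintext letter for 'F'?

Step 1: The observed frequency is 8.2%.
Step 2: Compare with English frequencies:
  E: 12.7% (difference: 4.5%)
  T: 9.1% (difference: 0.9%)
  A: 8.2% (difference: 0.0%) <-- closest
  O: 7.5% (difference: 0.7%)
  I: 7.0% (difference: 1.2%)
  N: 6.7% (difference: 1.5%)
  S: 6.3% (difference: 1.9%)
  H: 6.1% (difference: 2.1%)
  R: 6.0% (difference: 2.2%)
  D: 4.3% (difference: 3.9%)
Step 3: 'F' most likely represents 'A' (frequency 8.2%).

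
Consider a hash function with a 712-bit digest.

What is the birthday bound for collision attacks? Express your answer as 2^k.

Step 1: The birthday paradox gives collision probability ~50% after sqrt(2^n) = 2^(n/2) hashes.
Step 2: For 712-bit output: 2^(712/2) = 2^356.
Step 3: Approximately 2^356 hash computations needed.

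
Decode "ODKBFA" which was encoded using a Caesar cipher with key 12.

Step 1: Reverse the shift by subtracting 12 from each letter position.
  O (position 14) -> position (14-12) mod 26 = 2 -> C
  D (position 3) -> position (3-12) mod 26 = 17 -> R
  K (position 10) -> position (10-12) mod 26 = 24 -> Y
  B (position 1) -> position (1-12) mod 26 = 15 -> P
  F (position 5) -> position (5-12) mod 26 = 19 -> T
  A (position 0) -> position (0-12) mod 26 = 14 -> O
Decrypted message: CRYPTO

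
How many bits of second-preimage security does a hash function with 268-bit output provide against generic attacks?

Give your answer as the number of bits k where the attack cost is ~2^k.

Step 1: The hash has a 268-bit output.
Step 2: Second-preimage resistance means: given a specific input x, it should be infeasible to find a different y with h(y) = h(x).
With a 268-bit output, a generic search for a second preimage costs about 2^268 evaluations (each trial matches the fixed target with probability 2^-268).
Step 3: Security level = 268 bits.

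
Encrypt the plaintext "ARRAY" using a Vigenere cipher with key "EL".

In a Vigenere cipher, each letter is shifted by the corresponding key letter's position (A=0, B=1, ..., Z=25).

Step 1: Repeat key to match plaintext length:
  Plaintext: ARRAY
  Key:       ELELE
Step 2: Encrypt each letter:
  A(0) + E(4) = (0+4) mod 26 = 4 = E
  R(17) + L(11) = (17+11) mod 26 = 2 = C
  R(17) + E(4) = (17+4) mod 26 = 21 = V
  A(0) + L(11) = (0+11) mod 26 = 11 = L
  Y(24) + E(4) = (24+4) mod 26 = 2 = C
Ciphertext: ECVLC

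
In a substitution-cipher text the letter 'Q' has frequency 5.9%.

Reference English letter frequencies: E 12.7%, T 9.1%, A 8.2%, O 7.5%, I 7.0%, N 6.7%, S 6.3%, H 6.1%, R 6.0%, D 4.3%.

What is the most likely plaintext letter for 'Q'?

Step 1: The observed frequency is 5.9%.
Step 2: Compare with English frequencies:
  E: 12.7% (difference: 6.8%)
  T: 9.1% (difference: 3.2%)
  A: 8.2% (difference: 2.3%)
  O: 7.5% (difference: 1.6%)
  I: 7.0% (difference: 1.1%)
  N: 6.7% (difference: 0.8%)
  S: 6.3% (difference: 0.4%)
  H: 6.1% (difference: 0.2%)
  R: 6.0% (difference: 0.1%) <-- closest
  D: 4.3% (difference: 1.6%)
Step 3: 'Q' most likely represents 'R' (frequency 6.0%).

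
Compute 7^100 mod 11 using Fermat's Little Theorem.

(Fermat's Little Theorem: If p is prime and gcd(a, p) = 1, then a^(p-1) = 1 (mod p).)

Step 1: Since 11 is prime, by Fermat's Little Theorem: 7^10 = 1 (mod 11).
Step 2: Reduce exponent: 100 mod 10 = 0.
Step 3: So 7^100 = 7^0 (mod 11).
Step 4: 7^0 mod 11 = 1.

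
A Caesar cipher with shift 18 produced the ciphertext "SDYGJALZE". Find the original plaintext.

Step 1: Reverse the shift by subtracting 18 from each letter position.
  S (position 18) -> position (18-18) mod 26 = 0 -> A
  D (position 3) -> position (3-18) mod 26 = 11 -> L
  Y (position 24) -> position (24-18) mod 26 = 6 -> G
  G (position 6) -> position (6-18) mod 26 = 14 -> O
  J (position 9) -> position (9-18) mod 26 = 17 -> R
  A (position 0) -> position (0-18) mod 26 = 8 -> I
  L (position 11) -> position (11-18) mod 26 = 19 -> T
  Z (position 25) -> position (25-18) mod 26 = 7 -> H
  E (position 4) -> position (4-18) mod 26 = 12 -> M
Decrypted message: ALGORITHM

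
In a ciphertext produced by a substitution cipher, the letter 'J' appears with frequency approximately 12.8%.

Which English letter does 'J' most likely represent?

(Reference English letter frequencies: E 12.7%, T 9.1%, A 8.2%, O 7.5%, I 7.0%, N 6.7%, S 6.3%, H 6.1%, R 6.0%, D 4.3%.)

Step 1: The observed frequency is 12.8%.
Step 2: Compare with English frequencies:
  E: 12.7% (difference: 0.1%) <-- closest
  T: 9.1% (difference: 3.7%)
  A: 8.2% (difference: 4.6%)
  O: 7.5% (difference: 5.3%)
  I: 7.0% (difference: 5.8%)
  N: 6.7% (difference: 6.1%)
  S: 6.3% (difference: 6.5%)
  H: 6.1% (difference: 6.7%)
  R: 6.0% (difference: 6.8%)
  D: 4.3% (difference: 8.5%)
Step 3: 'J' most likely represents 'E' (frequency 12.7%).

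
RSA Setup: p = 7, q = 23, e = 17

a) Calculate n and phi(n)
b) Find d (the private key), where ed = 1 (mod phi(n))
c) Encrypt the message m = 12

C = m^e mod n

Step 1: n = 7 * 23 = 161.
Step 2: phi(n) = (7-1)(23-1) = 6 * 22 = 132.
Step 3: Find d = 17^(-1) mod 132 = 101.
  Verify: 17 * 101 = 1717 = 1 (mod 132).
Step 4: C = 12^17 mod 161 = 101.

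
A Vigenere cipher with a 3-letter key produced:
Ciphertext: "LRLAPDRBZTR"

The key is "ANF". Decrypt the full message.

Step 1: Key 'ANF' has length 3. Extended key: ANFANFANFAN
Step 2: Decrypt each position:
  L(11) - A(0) = 11 = L
  R(17) - N(13) = 4 = E
  L(11) - F(5) = 6 = G
  A(0) - A(0) = 0 = A
  P(15) - N(13) = 2 = C
  D(3) - F(5) = 24 = Y
  R(17) - A(0) = 17 = R
  B(1) - N(13) = 14 = O
  Z(25) - F(5) = 20 = U
  T(19) - A(0) = 19 = T
  R(17) - N(13) = 4 = E
Plaintext: LEGACYROUTE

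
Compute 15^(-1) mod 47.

Step 1: We need x such that 15 * x = 1 (mod 47).
Step 2: Using the extended Euclidean algorithm or trial:
  15 * 22 = 330 = 7 * 47 + 1.
Step 3: Since 330 mod 47 = 1, the inverse is x = 22.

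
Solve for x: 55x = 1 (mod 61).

Step 1: We need x such that 55 * x = 1 (mod 61).
Step 2: Using the extended Euclidean algorithm or trial:
  55 * 10 = 550 = 9 * 61 + 1.
Step 3: Since 550 mod 61 = 1, the inverse is x = 10.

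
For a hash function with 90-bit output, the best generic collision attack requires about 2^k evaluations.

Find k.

Step 1: The hash has a 90-bit output.
Step 2: Collision resistance means it should be infeasible to find any x != y with h(x) = h(y).
By the birthday bound, a generic collision search succeeds after about sqrt(2^90) = 2^(90/2) = 2^45 evaluations.
Step 3: Security level = 45 bits.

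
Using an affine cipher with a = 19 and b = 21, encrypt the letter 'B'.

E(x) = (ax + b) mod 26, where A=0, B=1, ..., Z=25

Step 1: Convert 'B' to number: x = 1.
Step 2: E(1) = (19 * 1 + 21) mod 26 = 40 mod 26 = 14.
Step 3: Convert 14 back to letter: O.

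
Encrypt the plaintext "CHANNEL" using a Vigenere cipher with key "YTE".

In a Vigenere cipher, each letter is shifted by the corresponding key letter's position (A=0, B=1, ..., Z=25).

Step 1: Repeat key to match plaintext length:
  Plaintext: CHANNEL
  Key:       YTEYTEY
Step 2: Encrypt each letter:
  C(2) + Y(24) = (2+24) mod 26 = 0 = A
  H(7) + T(19) = (7+19) mod 26 = 0 = A
  A(0) + E(4) = (0+4) mod 26 = 4 = E
  N(13) + Y(24) = (13+24) mod 26 = 11 = L
  N(13) + T(19) = (13+19) mod 26 = 6 = G
  E(4) + E(4) = (4+4) mod 26 = 8 = I
  L(11) + Y(24) = (11+24) mod 26 = 9 = J
Ciphertext: AAELGIJ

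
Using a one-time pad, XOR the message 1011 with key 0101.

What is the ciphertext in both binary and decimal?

Step 1: Write out the XOR operation bit by bit:
  Message: 1011
  Key:     0101
  XOR:     1110
Step 2: Convert to decimal: 1110 = 14.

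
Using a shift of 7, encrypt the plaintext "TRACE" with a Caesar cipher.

Step 1: For each letter, shift forward by 7 positions (mod 26).
  T (position 19) -> position (19+7) mod 26 = 0 -> A
  R (position 17) -> position (17+7) mod 26 = 24 -> Y
  A (position 0) -> position (0+7) mod 26 = 7 -> H
  C (position 2) -> position (2+7) mod 26 = 9 -> J
  E (position 4) -> position (4+7) mod 26 = 11 -> L
Result: AYHJL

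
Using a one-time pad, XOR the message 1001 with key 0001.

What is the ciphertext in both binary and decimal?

Step 1: Write out the XOR operation bit by bit:
  Message: 1001
  Key:     0001
  XOR:     1000
Step 2: Convert to decimal: 1000 = 8.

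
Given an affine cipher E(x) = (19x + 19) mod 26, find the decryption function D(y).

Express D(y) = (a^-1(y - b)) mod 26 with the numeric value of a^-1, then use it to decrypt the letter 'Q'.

Step 1: Find a^-1, the modular inverse of 19 mod 26.
Step 2: We need 19 * a^-1 = 1 (mod 26).
Step 3: 19 * 11 = 209 = 8 * 26 + 1, so a^-1 = 11.
Step 4: D(y) = 11(y - 19) mod 26.
Step 5: Apply to 'Q' (y = 16): D(16) = 11 * (16 - 19) mod 26 = 11 * -3 mod 26 = 19 -> 'T'.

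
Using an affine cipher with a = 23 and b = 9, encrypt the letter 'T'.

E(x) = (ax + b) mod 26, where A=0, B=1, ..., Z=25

Step 1: Convert 'T' to number: x = 19.
Step 2: E(19) = (23 * 19 + 9) mod 26 = 446 mod 26 = 4.
Step 3: Convert 4 back to letter: E.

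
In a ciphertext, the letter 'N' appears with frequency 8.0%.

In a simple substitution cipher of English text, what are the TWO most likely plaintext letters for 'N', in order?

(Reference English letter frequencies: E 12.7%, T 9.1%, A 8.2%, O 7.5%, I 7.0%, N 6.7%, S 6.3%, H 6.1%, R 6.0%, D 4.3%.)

Step 1: Observed frequency of 'N' is 8.0%.
Step 2: Compute distances to each reference frequency and sort:
  A (8.2%): difference = 0.2% <-- BEST
  O (7.5%): difference = 0.5% <-- RUNNER-UP
  I (7.0%): difference = 1.0%
  T (9.1%): difference = 1.1%
  N (6.7%): difference = 1.3%
Step 3: Most likely is 'A' (8.2%, diff 0.2%); second most likely is 'O' (7.5%, diff 0.5%).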